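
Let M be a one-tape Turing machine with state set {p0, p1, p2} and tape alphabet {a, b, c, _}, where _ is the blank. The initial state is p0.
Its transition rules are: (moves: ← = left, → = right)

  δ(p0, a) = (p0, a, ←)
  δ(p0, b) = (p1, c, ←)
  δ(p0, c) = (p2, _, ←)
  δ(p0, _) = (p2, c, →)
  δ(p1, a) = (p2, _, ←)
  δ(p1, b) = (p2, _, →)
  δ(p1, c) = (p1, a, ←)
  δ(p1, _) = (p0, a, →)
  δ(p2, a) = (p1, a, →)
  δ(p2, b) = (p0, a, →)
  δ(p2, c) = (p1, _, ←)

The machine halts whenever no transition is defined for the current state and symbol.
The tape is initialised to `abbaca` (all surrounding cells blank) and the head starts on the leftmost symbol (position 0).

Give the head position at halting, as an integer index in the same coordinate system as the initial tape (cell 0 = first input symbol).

-2

state=p0 head=0 tape=__[a]bbaca   (p0,a)→(p0,a,←)
state=p0 head=-1 tape=_[_]abbaca   (p0,_)→(p2,c,→)
state=p2 head=0 tape=_c[a]bbaca   (p2,a)→(p1,a,→)
state=p1 head=1 tape=_ca[b]baca   (p1,b)→(p2,_,→)
state=p2 head=2 tape=_ca_[b]aca   (p2,b)→(p0,a,→)
state=p0 head=3 tape=_ca_a[a]ca   (p0,a)→(p0,a,←)
state=p0 head=2 tape=_ca_[a]aca   (p0,a)→(p0,a,←)
state=p0 head=1 tape=_ca[_]aaca   (p0,_)→(p2,c,→)
state=p2 head=2 tape=_cac[a]aca   (p2,a)→(p1,a,→)
state=p1 head=3 tape=_caca[a]ca   (p1,a)→(p2,_,←)
state=p2 head=2 tape=_cac[a]_ca   (p2,a)→(p1,a,→)
state=p1 head=3 tape=_caca[_]ca   (p1,_)→(p0,a,→)
state=p0 head=4 tape=_cacaa[c]a   (p0,c)→(p2,_,←)
state=p2 head=3 tape=_caca[a]_a   (p2,a)→(p1,a,→)
state=p1 head=4 tape=_cacaa[_]a   (p1,_)→(p0,a,→)
state=p0 head=5 tape=_cacaaa[a]   (p0,a)→(p0,a,←)
state=p0 head=4 tape=_cacaa[a]a   (p0,a)→(p0,a,←)
state=p0 head=3 tape=_caca[a]aa   (p0,a)→(p0,a,←)
state=p0 head=2 tape=_cac[a]aaa   (p0,a)→(p0,a,←)
state=p0 head=1 tape=_ca[c]aaaa   (p0,c)→(p2,_,←)
state=p2 head=0 tape=_c[a]_aaaa   (p2,a)→(p1,a,→)
state=p1 head=1 tape=_ca[_]aaaa   (p1,_)→(p0,a,→)
state=p0 head=2 tape=_caa[a]aaa   (p0,a)→(p0,a,←)
state=p0 head=1 tape=_ca[a]aaaa   (p0,a)→(p0,a,←)
state=p0 head=0 tape=_c[a]aaaaa   (p0,a)→(p0,a,←)
state=p0 head=-1 tape=_[c]aaaaaa   (p0,c)→(p2,_,←)
state=p2 head=-2 tape=[_]_aaaaaa
At halt the head is at cell -2.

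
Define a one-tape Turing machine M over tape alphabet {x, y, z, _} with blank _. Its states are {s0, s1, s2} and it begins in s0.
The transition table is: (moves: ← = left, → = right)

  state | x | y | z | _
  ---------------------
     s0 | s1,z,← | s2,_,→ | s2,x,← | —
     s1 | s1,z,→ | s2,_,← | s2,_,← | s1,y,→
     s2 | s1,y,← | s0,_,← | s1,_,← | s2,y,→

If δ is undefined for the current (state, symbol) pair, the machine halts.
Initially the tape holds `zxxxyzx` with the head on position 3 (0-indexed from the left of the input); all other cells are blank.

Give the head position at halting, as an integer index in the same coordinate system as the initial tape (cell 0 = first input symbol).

2

s0 | zxx[x]yzx   read x → write z, move ←, go to s1
s1 | zx[x]zyzx   read x → write z, move →, go to s1
s1 | zxz[z]yzx   read z → write _, move ←, go to s2
s2 | zx[z]_yzx   read z → write _, move ←, go to s1
s1 | z[x]__yzx   read x → write z, move →, go to s1
s1 | zz[_]_yzx   read _ → write y, move →, go to s1
s1 | zzy[_]yzx   read _ → write y, move →, go to s1
s1 | zzyy[y]zx   read y → write _, move ←, go to s2
s2 | zzy[y]_zx   read y → write _, move ←, go to s0
s0 | zz[y]__zx   read y → write _, move →, go to s2
s2 | zz_[_]_zx   read _ → write y, move →, go to s2
s2 | zz_y[_]zx   read _ → write y, move →, go to s2
s2 | zz_yy[z]x   read z → write _, move ←, go to s1
s1 | zz_y[y]_x   read y → write _, move ←, go to s2
s2 | zz_[y]__x   read y → write _, move ←, go to s0
s0 | zz[_]___x
At halt the head is at cell 2.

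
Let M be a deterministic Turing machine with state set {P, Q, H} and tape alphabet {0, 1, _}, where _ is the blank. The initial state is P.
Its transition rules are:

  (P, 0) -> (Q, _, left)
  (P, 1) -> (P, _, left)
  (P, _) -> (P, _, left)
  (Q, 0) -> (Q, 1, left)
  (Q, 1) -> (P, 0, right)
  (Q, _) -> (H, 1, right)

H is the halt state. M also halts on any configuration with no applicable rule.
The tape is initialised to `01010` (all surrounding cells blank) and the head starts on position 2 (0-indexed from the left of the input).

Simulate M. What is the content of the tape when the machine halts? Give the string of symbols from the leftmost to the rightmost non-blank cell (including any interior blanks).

P | _01[0]10   read 0 → write _, move left, go to Q
Q | _0[1]_10   read 1 → write 0, move right, go to P
P | _00[_]10   read _ → write _, move left, go to P
P | _0[0]_10   read 0 → write _, move left, go to Q
Q | _[0]__10   read 0 → write 1, move left, go to Q
Q | [_]1__10   read _ → write 1, move right, go to H
H | 1[1]__10
The non-blank tape span at halt is 11__10.

11__10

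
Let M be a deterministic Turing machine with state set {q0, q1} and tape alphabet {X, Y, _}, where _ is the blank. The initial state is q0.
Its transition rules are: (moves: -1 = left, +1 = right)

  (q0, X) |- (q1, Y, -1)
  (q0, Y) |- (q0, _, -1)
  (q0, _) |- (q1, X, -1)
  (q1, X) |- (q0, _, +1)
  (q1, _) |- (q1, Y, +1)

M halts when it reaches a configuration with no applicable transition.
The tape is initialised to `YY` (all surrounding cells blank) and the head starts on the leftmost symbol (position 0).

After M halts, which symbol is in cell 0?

X

state=q0 head=0 tape=__[Y]Y   (q0,Y)→(q0,_,-1)
state=q0 head=-1 tape=_[_]_Y   (q0,_)→(q1,X,-1)
state=q1 head=-2 tape=[_]X_Y   (q1,_)→(q1,Y,+1)
state=q1 head=-1 tape=Y[X]_Y   (q1,X)→(q0,_,+1)
state=q0 head=0 tape=Y_[_]Y   (q0,_)→(q1,X,-1)
state=q1 head=-1 tape=Y[_]XY   (q1,_)→(q1,Y,+1)
state=q1 head=0 tape=YY[X]Y   (q1,X)→(q0,_,+1)
state=q0 head=1 tape=YY_[Y]   (q0,Y)→(q0,_,-1)
state=q0 head=0 tape=YY[_]_   (q0,_)→(q1,X,-1)
state=q1 head=-1 tape=Y[Y]X_
Cell 0 holds X when M halts.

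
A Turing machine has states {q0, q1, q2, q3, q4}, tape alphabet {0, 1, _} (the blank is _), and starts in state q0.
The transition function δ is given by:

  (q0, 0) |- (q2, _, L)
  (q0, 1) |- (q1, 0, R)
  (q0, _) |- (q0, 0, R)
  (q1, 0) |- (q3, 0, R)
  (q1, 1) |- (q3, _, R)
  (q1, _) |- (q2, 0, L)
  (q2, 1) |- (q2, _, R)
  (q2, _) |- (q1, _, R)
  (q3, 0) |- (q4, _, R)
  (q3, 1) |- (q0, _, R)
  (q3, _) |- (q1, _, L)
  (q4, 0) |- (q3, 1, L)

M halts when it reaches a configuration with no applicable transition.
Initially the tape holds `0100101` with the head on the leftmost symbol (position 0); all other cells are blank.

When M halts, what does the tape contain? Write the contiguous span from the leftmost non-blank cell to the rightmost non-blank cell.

q0 | _[0]100101   read 0 → write _, move L, go to q2
q2 | [_]_100101   read _ → write _, move R, go to q1
q1 | _[_]100101   read _ → write 0, move L, go to q2
q2 | [_]0100101   read _ → write _, move R, go to q1
q1 | _[0]100101   read 0 → write 0, move R, go to q3
q3 | _0[1]00101   read 1 → write _, move R, go to q0
q0 | _0_[0]0101   read 0 → write _, move L, go to q2
q2 | _0[_]_0101   read _ → write _, move R, go to q1
q1 | _0_[_]0101   read _ → write 0, move L, go to q2
q2 | _0[_]00101   read _ → write _, move R, go to q1
q1 | _0_[0]0101   read 0 → write 0, move R, go to q3
q3 | _0_0[0]101   read 0 → write _, move R, go to q4
q4 | _0_0_[1]01
The non-blank tape span at halt is 0_0_101.

0_0_101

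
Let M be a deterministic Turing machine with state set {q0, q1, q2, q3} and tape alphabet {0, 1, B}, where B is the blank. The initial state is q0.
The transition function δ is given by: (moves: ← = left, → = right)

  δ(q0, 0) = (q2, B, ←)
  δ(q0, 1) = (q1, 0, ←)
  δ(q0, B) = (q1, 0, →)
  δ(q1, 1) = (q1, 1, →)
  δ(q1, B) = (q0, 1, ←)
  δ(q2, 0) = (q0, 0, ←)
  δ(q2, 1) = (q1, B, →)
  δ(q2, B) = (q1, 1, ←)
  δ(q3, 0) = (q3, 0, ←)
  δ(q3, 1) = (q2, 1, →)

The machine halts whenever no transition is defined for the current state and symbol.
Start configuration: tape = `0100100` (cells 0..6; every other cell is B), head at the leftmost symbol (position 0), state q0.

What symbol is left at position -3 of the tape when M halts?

q0 | BBB[0]100100   read 0 → write B, move ←, go to q2
q2 | BB[B]B100100   read B → write 1, move ←, go to q1
q1 | B[B]1B100100   read B → write 1, move ←, go to q0
q0 | [B]11B100100   read B → write 0, move →, go to q1
q1 | 0[1]1B100100   read 1 → write 1, move →, go to q1
q1 | 01[1]B100100   read 1 → write 1, move →, go to q1
q1 | 011[B]100100   read B → write 1, move ←, go to q0
q0 | 01[1]1100100   read 1 → write 0, move ←, go to q1
q1 | 0[1]01100100   read 1 → write 1, move →, go to q1
q1 | 01[0]1100100
Cell -3 holds 0 when M halts.

0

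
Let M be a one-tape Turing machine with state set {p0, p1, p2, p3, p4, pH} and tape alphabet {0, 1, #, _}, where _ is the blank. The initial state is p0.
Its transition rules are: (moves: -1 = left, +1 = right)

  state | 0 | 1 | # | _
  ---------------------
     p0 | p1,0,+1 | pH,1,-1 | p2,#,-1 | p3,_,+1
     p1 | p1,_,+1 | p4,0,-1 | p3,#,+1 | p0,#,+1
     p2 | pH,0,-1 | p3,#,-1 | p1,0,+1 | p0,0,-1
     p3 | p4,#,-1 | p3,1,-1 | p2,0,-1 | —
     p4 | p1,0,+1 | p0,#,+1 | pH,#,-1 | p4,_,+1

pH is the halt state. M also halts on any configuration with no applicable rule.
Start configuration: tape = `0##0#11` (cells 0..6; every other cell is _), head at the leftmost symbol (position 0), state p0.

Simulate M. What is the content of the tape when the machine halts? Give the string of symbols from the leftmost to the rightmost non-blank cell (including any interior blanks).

state=p0 head=0 tape=[0]##0#11   (p0,0)→(p1,0,+1)
state=p1 head=1 tape=0[#]#0#11   (p1,#)→(p3,#,+1)
state=p3 head=2 tape=0#[#]0#11   (p3,#)→(p2,0,-1)
state=p2 head=1 tape=0[#]00#11   (p2,#)→(p1,0,+1)
state=p1 head=2 tape=00[0]0#11   (p1,0)→(p1,_,+1)
state=p1 head=3 tape=00_[0]#11   (p1,0)→(p1,_,+1)
state=p1 head=4 tape=00__[#]11   (p1,#)→(p3,#,+1)
state=p3 head=5 tape=00__#[1]1   (p3,1)→(p3,1,-1)
state=p3 head=4 tape=00__[#]11   (p3,#)→(p2,0,-1)
state=p2 head=3 tape=00_[_]011   (p2,_)→(p0,0,-1)
state=p0 head=2 tape=00[_]0011   (p0,_)→(p3,_,+1)
state=p3 head=3 tape=00_[0]011   (p3,0)→(p4,#,-1)
state=p4 head=2 tape=00[_]#011   (p4,_)→(p4,_,+1)
state=p4 head=3 tape=00_[#]011   (p4,#)→(pH,#,-1)
state=pH head=2 tape=00[_]#011
The non-blank tape span at halt is 00_#011.

00_#011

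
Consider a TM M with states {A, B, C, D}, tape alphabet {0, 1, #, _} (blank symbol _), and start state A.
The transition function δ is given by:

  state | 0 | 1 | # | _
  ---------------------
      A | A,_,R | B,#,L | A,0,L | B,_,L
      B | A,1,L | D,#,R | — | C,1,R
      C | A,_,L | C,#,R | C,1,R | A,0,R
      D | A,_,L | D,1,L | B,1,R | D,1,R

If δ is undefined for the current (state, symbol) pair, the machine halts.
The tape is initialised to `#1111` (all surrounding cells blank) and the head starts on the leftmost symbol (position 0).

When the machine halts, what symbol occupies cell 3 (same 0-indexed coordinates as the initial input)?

0

A | __[#]1111__   read # → write 0, move L, go to A
A | _[_]01111__   read _ → write _, move L, go to B
B | [_]_01111__   read _ → write 1, move R, go to C
C | 1[_]01111__   read _ → write 0, move R, go to A
A | 10[0]1111__   read 0 → write _, move R, go to A
A | 10_[1]111__   read 1 → write #, move L, go to B
B | 10[_]#111__   read _ → write 1, move R, go to C
C | 101[#]111__   read # → write 1, move R, go to C
C | 1011[1]11__   read 1 → write #, move R, go to C
C | 1011#[1]1__   read 1 → write #, move R, go to C
C | 1011##[1]__   read 1 → write #, move R, go to C
C | 1011###[_]_   read _ → write 0, move R, go to A
A | 1011###0[_]   read _ → write _, move L, go to B
B | 1011###[0]_   read 0 → write 1, move L, go to A
A | 1011##[#]1_   read # → write 0, move L, go to A
A | 1011#[#]01_   read # → write 0, move L, go to A
A | 1011[#]001_   read # → write 0, move L, go to A
A | 101[1]0001_   read 1 → write #, move L, go to B
B | 10[1]#0001_   read 1 → write #, move R, go to D
D | 10#[#]0001_   read # → write 1, move R, go to B
B | 10#1[0]001_   read 0 → write 1, move L, go to A
A | 10#[1]1001_   read 1 → write #, move L, go to B
B | 10[#]#1001_
Cell 3 holds 0 when M halts.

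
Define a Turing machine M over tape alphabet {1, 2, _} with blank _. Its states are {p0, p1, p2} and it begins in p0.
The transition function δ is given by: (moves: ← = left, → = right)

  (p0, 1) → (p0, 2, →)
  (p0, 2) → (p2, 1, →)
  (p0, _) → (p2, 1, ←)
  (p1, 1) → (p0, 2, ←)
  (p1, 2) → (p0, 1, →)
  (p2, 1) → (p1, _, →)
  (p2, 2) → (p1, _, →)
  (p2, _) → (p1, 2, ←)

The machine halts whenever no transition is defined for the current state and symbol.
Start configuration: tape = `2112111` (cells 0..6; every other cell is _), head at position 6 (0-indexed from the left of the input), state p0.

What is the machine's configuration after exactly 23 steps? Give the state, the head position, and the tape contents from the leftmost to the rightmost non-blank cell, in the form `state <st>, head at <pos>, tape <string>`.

state p2, head at -1, tape 12222222

state=p0 head=6 tape=_211211[1]_   (p0,1)→(p0,2,→)
state=p0 head=7 tape=_2112112[_]   (p0,_)→(p2,1,←)
state=p2 head=6 tape=_211211[2]1   (p2,2)→(p1,_,→)
state=p1 head=7 tape=_211211_[1]   (p1,1)→(p0,2,←)
state=p0 head=6 tape=_211211[_]2   (p0,_)→(p2,1,←)
state=p2 head=5 tape=_21121[1]12   (p2,1)→(p1,_,→)
state=p1 head=6 tape=_21121_[1]2   (p1,1)→(p0,2,←)
state=p0 head=5 tape=_21121[_]22   (p0,_)→(p2,1,←)
state=p2 head=4 tape=_2112[1]122   (p2,1)→(p1,_,→)
state=p1 head=5 tape=_2112_[1]22   (p1,1)→(p0,2,←)
state=p0 head=4 tape=_2112[_]222   (p0,_)→(p2,1,←)
state=p2 head=3 tape=_211[2]1222   (p2,2)→(p1,_,→)
state=p1 head=4 tape=_211_[1]222   (p1,1)→(p0,2,←)
state=p0 head=3 tape=_211[_]2222   (p0,_)→(p2,1,←)
state=p2 head=2 tape=_21[1]12222   (p2,1)→(p1,_,→)
state=p1 head=3 tape=_21_[1]2222   (p1,1)→(p0,2,←)
state=p0 head=2 tape=_21[_]22222   (p0,_)→(p2,1,←)
state=p2 head=1 tape=_2[1]122222   (p2,1)→(p1,_,→)
state=p1 head=2 tape=_2_[1]22222   (p1,1)→(p0,2,←)
state=p0 head=1 tape=_2[_]222222   (p0,_)→(p2,1,←)
state=p2 head=0 tape=_[2]1222222   (p2,2)→(p1,_,→)
state=p1 head=1 tape=__[1]222222   (p1,1)→(p0,2,←)
state=p0 head=0 tape=_[_]2222222   (p0,_)→(p2,1,←)
state=p2 head=-1 tape=[_]12222222
After 23 steps: state p2, head at -1, tape 12222222.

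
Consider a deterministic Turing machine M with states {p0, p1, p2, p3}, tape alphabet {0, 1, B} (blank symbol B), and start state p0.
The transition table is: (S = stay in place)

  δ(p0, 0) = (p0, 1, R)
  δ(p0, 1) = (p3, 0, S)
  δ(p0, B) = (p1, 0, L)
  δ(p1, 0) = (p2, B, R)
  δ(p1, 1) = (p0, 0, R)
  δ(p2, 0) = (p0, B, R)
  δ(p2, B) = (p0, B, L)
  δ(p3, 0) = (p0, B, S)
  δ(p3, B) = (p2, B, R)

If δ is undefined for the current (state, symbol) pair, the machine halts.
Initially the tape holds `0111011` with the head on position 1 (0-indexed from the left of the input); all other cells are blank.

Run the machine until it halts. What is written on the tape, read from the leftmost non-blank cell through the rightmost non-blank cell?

01011

p0 | 0[1]11011   read 1 → write 0, move S, go to p3
p3 | 0[0]11011   read 0 → write B, move S, go to p0
p0 | 0[B]11011   read B → write 0, move L, go to p1
p1 | [0]011011   read 0 → write B, move R, go to p2
p2 | B[0]11011   read 0 → write B, move R, go to p0
p0 | BB[1]1011   read 1 → write 0, move S, go to p3
p3 | BB[0]1011   read 0 → write B, move S, go to p0
p0 | BB[B]1011   read B → write 0, move L, go to p1
p1 | B[B]01011
The non-blank tape span at halt is 01011.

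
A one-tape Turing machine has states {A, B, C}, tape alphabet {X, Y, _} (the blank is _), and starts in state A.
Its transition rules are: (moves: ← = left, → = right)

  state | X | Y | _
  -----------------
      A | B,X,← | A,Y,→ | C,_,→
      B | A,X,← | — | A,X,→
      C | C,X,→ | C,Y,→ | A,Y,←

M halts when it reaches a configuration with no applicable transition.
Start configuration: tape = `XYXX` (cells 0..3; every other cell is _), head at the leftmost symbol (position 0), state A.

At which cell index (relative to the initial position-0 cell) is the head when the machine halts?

1

A | __[X]YXX_   read X → write X, move ←, go to B
B | _[_]XYXX_   read _ → write X, move →, go to A
A | _X[X]YXX_   read X → write X, move ←, go to B
B | _[X]XYXX_   read X → write X, move ←, go to A
A | [_]XXYXX_   read _ → write _, move →, go to C
C | _[X]XYXX_   read X → write X, move →, go to C
C | _X[X]YXX_   read X → write X, move →, go to C
C | _XX[Y]XX_   read Y → write Y, move →, go to C
C | _XXY[X]X_   read X → write X, move →, go to C
C | _XXYX[X]_   read X → write X, move →, go to C
C | _XXYXX[_]   read _ → write Y, move ←, go to A
A | _XXYX[X]Y   read X → write X, move ←, go to B
B | _XXY[X]XY   read X → write X, move ←, go to A
A | _XX[Y]XXY   read Y → write Y, move →, go to A
A | _XXY[X]XY   read X → write X, move ←, go to B
B | _XX[Y]XXY
At halt the head is at cell 1.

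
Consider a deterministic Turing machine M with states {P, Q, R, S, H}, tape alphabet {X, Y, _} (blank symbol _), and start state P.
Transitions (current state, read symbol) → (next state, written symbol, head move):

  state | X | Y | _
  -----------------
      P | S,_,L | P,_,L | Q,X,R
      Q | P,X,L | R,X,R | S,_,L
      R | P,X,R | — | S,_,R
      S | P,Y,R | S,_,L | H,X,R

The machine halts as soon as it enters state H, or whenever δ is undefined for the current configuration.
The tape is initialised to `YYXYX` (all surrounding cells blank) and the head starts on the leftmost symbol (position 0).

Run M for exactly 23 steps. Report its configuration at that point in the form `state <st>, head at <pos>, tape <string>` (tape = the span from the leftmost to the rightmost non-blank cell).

P | _[Y]YXYX   read Y → write _, move L, go to P
P | [_]_YXYX   read _ → write X, move R, go to Q
Q | X[_]YXYX   read _ → write _, move L, go to S
S | [X]_YXYX   read X → write Y, move R, go to P
P | Y[_]YXYX   read _ → write X, move R, go to Q
Q | YX[Y]XYX   read Y → write X, move R, go to R
R | YXX[X]YX   read X → write X, move R, go to P
P | YXXX[Y]X   read Y → write _, move L, go to P
P | YXX[X]_X   read X → write _, move L, go to S
S | YX[X]__X   read X → write Y, move R, go to P
P | YXY[_]_X   read _ → write X, move R, go to Q
Q | YXYX[_]X   read _ → write _, move L, go to S
S | YXY[X]_X   read X → write Y, move R, go to P
P | YXYY[_]X   read _ → write X, move R, go to Q
Q | YXYYX[X]   read X → write X, move L, go to P
P | YXYY[X]X   read X → write _, move L, go to S
S | YXY[Y]_X   read Y → write _, move L, go to S
S | YX[Y]__X   read Y → write _, move L, go to S
S | Y[X]___X   read X → write Y, move R, go to P
P | YY[_]__X   read _ → write X, move R, go to Q
Q | YYX[_]_X   read _ → write _, move L, go to S
S | YY[X]__X   read X → write Y, move R, go to P
P | YYY[_]_X   read _ → write X, move R, go to Q
Q | YYYX[_]X
After 23 steps: state Q, head at 3, tape YYYX_X.

state Q, head at 3, tape YYYX_X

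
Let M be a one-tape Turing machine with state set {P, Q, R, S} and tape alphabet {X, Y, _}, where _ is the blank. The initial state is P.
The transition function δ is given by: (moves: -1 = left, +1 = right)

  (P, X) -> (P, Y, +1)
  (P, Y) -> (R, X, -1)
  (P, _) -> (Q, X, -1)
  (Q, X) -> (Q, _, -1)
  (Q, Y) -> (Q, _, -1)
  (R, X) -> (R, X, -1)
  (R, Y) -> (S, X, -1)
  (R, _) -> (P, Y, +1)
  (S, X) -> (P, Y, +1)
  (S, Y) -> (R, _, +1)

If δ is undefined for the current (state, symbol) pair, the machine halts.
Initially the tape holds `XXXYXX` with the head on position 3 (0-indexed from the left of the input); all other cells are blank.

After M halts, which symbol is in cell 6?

X

P | __XXX[Y]XX_   read Y → write X, move -1, go to R
R | __XX[X]XXX_   read X → write X, move -1, go to R
R | __X[X]XXXX_   read X → write X, move -1, go to R
R | __[X]XXXXX_   read X → write X, move -1, go to R
R | _[_]XXXXXX_   read _ → write Y, move +1, go to P
P | _Y[X]XXXXX_   read X → write Y, move +1, go to P
P | _YY[X]XXXX_   read X → write Y, move +1, go to P
P | _YYY[X]XXX_   read X → write Y, move +1, go to P
P | _YYYY[X]XX_   read X → write Y, move +1, go to P
P | _YYYYY[X]X_   read X → write Y, move +1, go to P
P | _YYYYYY[X]_   read X → write Y, move +1, go to P
P | _YYYYYYY[_]   read _ → write X, move -1, go to Q
Q | _YYYYYY[Y]X   read Y → write _, move -1, go to Q
Q | _YYYYY[Y]_X   read Y → write _, move -1, go to Q
Q | _YYYY[Y]__X   read Y → write _, move -1, go to Q
Q | _YYY[Y]___X   read Y → write _, move -1, go to Q
Q | _YY[Y]____X   read Y → write _, move -1, go to Q
Q | _Y[Y]_____X   read Y → write _, move -1, go to Q
Q | _[Y]______X   read Y → write _, move -1, go to Q
Q | [_]_______X
Cell 6 holds X when M halts.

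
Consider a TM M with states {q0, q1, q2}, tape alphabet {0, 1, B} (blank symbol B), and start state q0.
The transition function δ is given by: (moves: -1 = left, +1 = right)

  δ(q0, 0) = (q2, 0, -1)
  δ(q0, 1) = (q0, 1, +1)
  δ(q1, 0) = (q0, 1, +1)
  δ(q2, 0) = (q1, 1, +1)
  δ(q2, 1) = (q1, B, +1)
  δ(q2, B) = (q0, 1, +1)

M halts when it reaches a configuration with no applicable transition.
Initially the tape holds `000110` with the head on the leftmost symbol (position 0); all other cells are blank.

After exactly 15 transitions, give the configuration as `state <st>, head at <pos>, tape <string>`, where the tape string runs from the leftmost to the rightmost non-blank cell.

state=q0 head=0 tape=B[0]00110   (q0,0)→(q2,0,-1)
state=q2 head=-1 tape=[B]000110   (q2,B)→(q0,1,+1)
state=q0 head=0 tape=1[0]00110   (q0,0)→(q2,0,-1)
state=q2 head=-1 tape=[1]000110   (q2,1)→(q1,B,+1)
state=q1 head=0 tape=B[0]00110   (q1,0)→(q0,1,+1)
state=q0 head=1 tape=B1[0]0110   (q0,0)→(q2,0,-1)
state=q2 head=0 tape=B[1]00110   (q2,1)→(q1,B,+1)
state=q1 head=1 tape=BB[0]0110   (q1,0)→(q0,1,+1)
state=q0 head=2 tape=BB1[0]110   (q0,0)→(q2,0,-1)
state=q2 head=1 tape=BB[1]0110   (q2,1)→(q1,B,+1)
state=q1 head=2 tape=BBB[0]110   (q1,0)→(q0,1,+1)
state=q0 head=3 tape=BBB1[1]10   (q0,1)→(q0,1,+1)
state=q0 head=4 tape=BBB11[1]0   (q0,1)→(q0,1,+1)
state=q0 head=5 tape=BBB111[0]   (q0,0)→(q2,0,-1)
state=q2 head=4 tape=BBB11[1]0   (q2,1)→(q1,B,+1)
state=q1 head=5 tape=BBB11B[0]
After 15 steps: state q1, head at 5, tape 11B0.

state q1, head at 5, tape 11B0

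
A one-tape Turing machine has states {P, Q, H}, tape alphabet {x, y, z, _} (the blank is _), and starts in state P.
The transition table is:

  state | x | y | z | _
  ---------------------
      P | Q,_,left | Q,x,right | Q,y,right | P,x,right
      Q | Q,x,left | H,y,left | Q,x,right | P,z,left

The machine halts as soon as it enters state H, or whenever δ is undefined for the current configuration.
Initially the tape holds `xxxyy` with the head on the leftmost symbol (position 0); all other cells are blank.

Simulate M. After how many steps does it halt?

16

state=P head=0 tape=____[x]xxyy   (P,x)→(Q,_,left)
state=Q head=-1 tape=___[_]_xxyy   (Q,_)→(P,z,left)
state=P head=-2 tape=__[_]z_xxyy   (P,_)→(P,x,right)
state=P head=-1 tape=__x[z]_xxyy   (P,z)→(Q,y,right)
state=Q head=0 tape=__xy[_]xxyy   (Q,_)→(P,z,left)
state=P head=-1 tape=__x[y]zxxyy   (P,y)→(Q,x,right)
state=Q head=0 tape=__xx[z]xxyy   (Q,z)→(Q,x,right)
state=Q head=1 tape=__xxx[x]xyy   (Q,x)→(Q,x,left)
state=Q head=0 tape=__xx[x]xxyy   (Q,x)→(Q,x,left)
state=Q head=-1 tape=__x[x]xxxyy   (Q,x)→(Q,x,left)
state=Q head=-2 tape=__[x]xxxxyy   (Q,x)→(Q,x,left)
state=Q head=-3 tape=_[_]xxxxxyy   (Q,_)→(P,z,left)
state=P head=-4 tape=[_]zxxxxxyy   (P,_)→(P,x,right)
state=P head=-3 tape=x[z]xxxxxyy   (P,z)→(Q,y,right)
state=Q head=-2 tape=xy[x]xxxxyy   (Q,x)→(Q,x,left)
state=Q head=-3 tape=x[y]xxxxxyy   (Q,y)→(H,y,left)
state=H head=-4 tape=[x]yxxxxxyy
M halts after 16 transitions.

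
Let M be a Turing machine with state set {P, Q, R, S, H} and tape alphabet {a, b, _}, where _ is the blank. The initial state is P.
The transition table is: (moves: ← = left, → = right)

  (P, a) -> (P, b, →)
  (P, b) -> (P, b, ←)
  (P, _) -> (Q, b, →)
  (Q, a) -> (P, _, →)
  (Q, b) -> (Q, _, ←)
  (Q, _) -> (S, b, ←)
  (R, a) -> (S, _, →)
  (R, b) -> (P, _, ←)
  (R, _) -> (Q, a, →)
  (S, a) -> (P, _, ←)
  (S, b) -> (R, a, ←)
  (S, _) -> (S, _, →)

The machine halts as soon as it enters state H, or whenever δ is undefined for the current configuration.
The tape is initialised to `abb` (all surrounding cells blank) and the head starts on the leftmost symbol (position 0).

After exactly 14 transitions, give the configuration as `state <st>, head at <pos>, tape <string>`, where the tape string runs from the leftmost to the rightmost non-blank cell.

state=P head=0 tape=___[a]bb   (P,a)→(P,b,→)
state=P head=1 tape=___b[b]b   (P,b)→(P,b,←)
state=P head=0 tape=___[b]bb   (P,b)→(P,b,←)
state=P head=-1 tape=__[_]bbb   (P,_)→(Q,b,→)
state=Q head=0 tape=__b[b]bb   (Q,b)→(Q,_,←)
state=Q head=-1 tape=__[b]_bb   (Q,b)→(Q,_,←)
state=Q head=-2 tape=_[_]__bb   (Q,_)→(S,b,←)
state=S head=-3 tape=[_]b__bb   (S,_)→(S,_,→)
state=S head=-2 tape=_[b]__bb   (S,b)→(R,a,←)
state=R head=-3 tape=[_]a__bb   (R,_)→(Q,a,→)
state=Q head=-2 tape=a[a]__bb   (Q,a)→(P,_,→)
state=P head=-1 tape=a_[_]_bb   (P,_)→(Q,b,→)
state=Q head=0 tape=a_b[_]bb   (Q,_)→(S,b,←)
state=S head=-1 tape=a_[b]bbb   (S,b)→(R,a,←)
state=R head=-2 tape=a[_]abbb
After 14 steps: state R, head at -2, tape a_abbb.

state R, head at -2, tape a_abbb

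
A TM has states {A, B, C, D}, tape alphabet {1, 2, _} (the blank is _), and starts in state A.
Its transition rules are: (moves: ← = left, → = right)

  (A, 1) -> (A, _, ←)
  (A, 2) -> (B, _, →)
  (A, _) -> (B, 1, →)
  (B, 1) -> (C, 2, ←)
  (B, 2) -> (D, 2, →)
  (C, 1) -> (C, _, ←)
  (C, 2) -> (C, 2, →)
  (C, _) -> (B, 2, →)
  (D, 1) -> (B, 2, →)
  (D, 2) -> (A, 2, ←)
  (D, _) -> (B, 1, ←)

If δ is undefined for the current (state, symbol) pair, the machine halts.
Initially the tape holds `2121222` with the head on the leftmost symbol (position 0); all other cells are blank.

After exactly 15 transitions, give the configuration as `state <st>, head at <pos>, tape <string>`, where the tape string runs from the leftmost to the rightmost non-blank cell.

state D, head at 7, tape 2_22__2

state=A head=0 tape=[2]121222_   (A,2)→(B,_,→)
state=B head=1 tape=_[1]21222_   (B,1)→(C,2,←)
state=C head=0 tape=[_]221222_   (C,_)→(B,2,→)
state=B head=1 tape=2[2]21222_   (B,2)→(D,2,→)
state=D head=2 tape=22[2]1222_   (D,2)→(A,2,←)
state=A head=1 tape=2[2]21222_   (A,2)→(B,_,→)
state=B head=2 tape=2_[2]1222_   (B,2)→(D,2,→)
state=D head=3 tape=2_2[1]222_   (D,1)→(B,2,→)
state=B head=4 tape=2_22[2]22_   (B,2)→(D,2,→)
state=D head=5 tape=2_222[2]2_   (D,2)→(A,2,←)
state=A head=4 tape=2_22[2]22_   (A,2)→(B,_,→)
state=B head=5 tape=2_22_[2]2_   (B,2)→(D,2,→)
state=D head=6 tape=2_22_2[2]_   (D,2)→(A,2,←)
state=A head=5 tape=2_22_[2]2_   (A,2)→(B,_,→)
state=B head=6 tape=2_22__[2]_   (B,2)→(D,2,→)
state=D head=7 tape=2_22__2[_]
After 15 steps: state D, head at 7, tape 2_22__2.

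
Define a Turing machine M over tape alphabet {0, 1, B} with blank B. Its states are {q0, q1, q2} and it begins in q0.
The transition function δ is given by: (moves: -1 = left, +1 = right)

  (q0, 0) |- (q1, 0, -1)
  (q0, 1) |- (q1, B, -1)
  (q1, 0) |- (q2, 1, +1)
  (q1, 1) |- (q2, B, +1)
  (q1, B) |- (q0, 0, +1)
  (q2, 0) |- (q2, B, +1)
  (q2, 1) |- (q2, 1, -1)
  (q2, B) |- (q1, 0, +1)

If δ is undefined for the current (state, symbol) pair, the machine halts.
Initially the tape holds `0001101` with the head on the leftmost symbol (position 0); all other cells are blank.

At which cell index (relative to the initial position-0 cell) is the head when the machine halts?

state=q0 head=0 tape=B[0]001101BBB   (q0,0)→(q1,0,-1)
state=q1 head=-1 tape=[B]0001101BBB   (q1,B)→(q0,0,+1)
state=q0 head=0 tape=0[0]001101BBB   (q0,0)→(q1,0,-1)
state=q1 head=-1 tape=[0]0001101BBB   (q1,0)→(q2,1,+1)
state=q2 head=0 tape=1[0]001101BBB   (q2,0)→(q2,B,+1)
state=q2 head=1 tape=1B[0]01101BBB   (q2,0)→(q2,B,+1)
state=q2 head=2 tape=1BB[0]1101BBB   (q2,0)→(q2,B,+1)
state=q2 head=3 tape=1BBB[1]101BBB   (q2,1)→(q2,1,-1)
state=q2 head=2 tape=1BB[B]1101BBB   (q2,B)→(q1,0,+1)
state=q1 head=3 tape=1BB0[1]101BBB   (q1,1)→(q2,B,+1)
state=q2 head=4 tape=1BB0B[1]01BBB   (q2,1)→(q2,1,-1)
state=q2 head=3 tape=1BB0[B]101BBB   (q2,B)→(q1,0,+1)
state=q1 head=4 tape=1BB00[1]01BBB   (q1,1)→(q2,B,+1)
state=q2 head=5 tape=1BB00B[0]1BBB   (q2,0)→(q2,B,+1)
state=q2 head=6 tape=1BB00BB[1]BBB   (q2,1)→(q2,1,-1)
state=q2 head=5 tape=1BB00B[B]1BBB   (q2,B)→(q1,0,+1)
state=q1 head=6 tape=1BB00B0[1]BBB   (q1,1)→(q2,B,+1)
state=q2 head=7 tape=1BB00B0B[B]BB   (q2,B)→(q1,0,+1)
state=q1 head=8 tape=1BB00B0B0[B]B   (q1,B)→(q0,0,+1)
state=q0 head=9 tape=1BB00B0B00[B]
At halt the head is at cell 9.

9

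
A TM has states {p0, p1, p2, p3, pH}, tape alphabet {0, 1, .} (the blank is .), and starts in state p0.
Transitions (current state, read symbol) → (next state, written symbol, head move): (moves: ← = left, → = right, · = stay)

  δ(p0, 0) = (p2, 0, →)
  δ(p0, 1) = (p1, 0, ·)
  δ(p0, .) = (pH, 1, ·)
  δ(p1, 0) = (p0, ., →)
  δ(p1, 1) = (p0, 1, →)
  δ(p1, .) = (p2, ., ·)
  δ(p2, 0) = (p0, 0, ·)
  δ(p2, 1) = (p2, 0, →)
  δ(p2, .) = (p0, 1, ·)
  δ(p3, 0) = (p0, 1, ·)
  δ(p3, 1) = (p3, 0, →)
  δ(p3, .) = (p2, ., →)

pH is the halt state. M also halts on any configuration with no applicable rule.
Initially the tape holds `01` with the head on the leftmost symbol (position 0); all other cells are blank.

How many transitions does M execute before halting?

state=p0 head=0 tape=[0]1..   (p0,0)→(p2,0,→)
state=p2 head=1 tape=0[1]..   (p2,1)→(p2,0,→)
state=p2 head=2 tape=00[.].   (p2,.)→(p0,1,·)
state=p0 head=2 tape=00[1].   (p0,1)→(p1,0,·)
state=p1 head=2 tape=00[0].   (p1,0)→(p0,.,→)
state=p0 head=3 tape=00.[.]   (p0,.)→(pH,1,·)
state=pH head=3 tape=00.[1]
M halts after 6 transitions.

6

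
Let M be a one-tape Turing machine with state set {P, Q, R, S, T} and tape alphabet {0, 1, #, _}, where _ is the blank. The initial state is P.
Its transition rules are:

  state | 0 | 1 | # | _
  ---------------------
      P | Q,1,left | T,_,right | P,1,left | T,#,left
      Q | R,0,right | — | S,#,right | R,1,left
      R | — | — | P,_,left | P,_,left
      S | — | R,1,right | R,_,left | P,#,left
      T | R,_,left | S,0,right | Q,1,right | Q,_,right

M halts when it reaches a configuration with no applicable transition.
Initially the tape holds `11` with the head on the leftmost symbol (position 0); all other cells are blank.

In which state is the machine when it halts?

Q

P | ____[1]1_   read 1 → write _, move right, go to T
T | _____[1]_   read 1 → write 0, move right, go to S
S | _____0[_]   read _ → write #, move left, go to P
P | _____[0]#   read 0 → write 1, move left, go to Q
Q | ____[_]1#   read _ → write 1, move left, go to R
R | ___[_]11#   read _ → write _, move left, go to P
P | __[_]_11#   read _ → write #, move left, go to T
T | _[_]#_11#   read _ → write _, move right, go to Q
Q | __[#]_11#   read # → write #, move right, go to S
S | __#[_]11#   read _ → write #, move left, go to P
P | __[#]#11#   read # → write 1, move left, go to P
P | _[_]1#11#   read _ → write #, move left, go to T
T | [_]#1#11#   read _ → write _, move right, go to Q
Q | _[#]1#11#   read # → write #, move right, go to S
S | _#[1]#11#   read 1 → write 1, move right, go to R
R | _#1[#]11#   read # → write _, move left, go to P
P | _#[1]_11#   read 1 → write _, move right, go to T
T | _#_[_]11#   read _ → write _, move right, go to Q
Q | _#__[1]1#
No transition is defined for (Q, 1); M halts in state Q.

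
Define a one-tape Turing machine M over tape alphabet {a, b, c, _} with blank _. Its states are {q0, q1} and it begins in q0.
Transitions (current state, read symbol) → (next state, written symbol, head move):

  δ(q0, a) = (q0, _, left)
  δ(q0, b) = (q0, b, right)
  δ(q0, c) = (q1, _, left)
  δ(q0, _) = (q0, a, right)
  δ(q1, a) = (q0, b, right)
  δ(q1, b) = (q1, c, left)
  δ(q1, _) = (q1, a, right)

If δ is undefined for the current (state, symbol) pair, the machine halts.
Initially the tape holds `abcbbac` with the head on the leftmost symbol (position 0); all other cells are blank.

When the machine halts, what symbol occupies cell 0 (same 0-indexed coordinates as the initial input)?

q0 | __[a]bcbbac   read a → write _, move left, go to q0
q0 | _[_]_bcbbac   read _ → write a, move right, go to q0
q0 | _a[_]bcbbac   read _ → write a, move right, go to q0
q0 | _aa[b]cbbac   read b → write b, move right, go to q0
q0 | _aab[c]bbac   read c → write _, move left, go to q1
q1 | _aa[b]_bbac   read b → write c, move left, go to q1
q1 | _a[a]c_bbac   read a → write b, move right, go to q0
q0 | _ab[c]_bbac   read c → write _, move left, go to q1
q1 | _a[b]__bbac   read b → write c, move left, go to q1
q1 | _[a]c__bbac   read a → write b, move right, go to q0
q0 | _b[c]__bbac   read c → write _, move left, go to q1
q1 | _[b]___bbac   read b → write c, move left, go to q1
q1 | [_]c___bbac   read _ → write a, move right, go to q1
q1 | a[c]___bbac
Cell 0 holds _ when M halts.

_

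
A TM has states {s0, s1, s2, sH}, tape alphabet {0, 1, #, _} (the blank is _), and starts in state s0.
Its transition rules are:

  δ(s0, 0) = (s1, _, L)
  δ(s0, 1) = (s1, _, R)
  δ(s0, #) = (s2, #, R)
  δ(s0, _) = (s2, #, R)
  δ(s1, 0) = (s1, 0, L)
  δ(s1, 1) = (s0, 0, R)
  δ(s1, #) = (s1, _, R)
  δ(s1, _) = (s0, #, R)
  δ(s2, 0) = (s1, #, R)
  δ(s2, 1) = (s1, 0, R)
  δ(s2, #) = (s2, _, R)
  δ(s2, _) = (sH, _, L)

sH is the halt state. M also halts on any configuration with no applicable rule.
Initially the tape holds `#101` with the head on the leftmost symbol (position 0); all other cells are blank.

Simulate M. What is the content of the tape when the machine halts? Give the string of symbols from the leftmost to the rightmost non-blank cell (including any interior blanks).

state=s0 head=0 tape=[#]101___   (s0,#)→(s2,#,R)
state=s2 head=1 tape=#[1]01___   (s2,1)→(s1,0,R)
state=s1 head=2 tape=#0[0]1___   (s1,0)→(s1,0,L)
state=s1 head=1 tape=#[0]01___   (s1,0)→(s1,0,L)
state=s1 head=0 tape=[#]001___   (s1,#)→(s1,_,R)
state=s1 head=1 tape=_[0]01___   (s1,0)→(s1,0,L)
state=s1 head=0 tape=[_]001___   (s1,_)→(s0,#,R)
state=s0 head=1 tape=#[0]01___   (s0,0)→(s1,_,L)
state=s1 head=0 tape=[#]_01___   (s1,#)→(s1,_,R)
state=s1 head=1 tape=_[_]01___   (s1,_)→(s0,#,R)
state=s0 head=2 tape=_#[0]1___   (s0,0)→(s1,_,L)
state=s1 head=1 tape=_[#]_1___   (s1,#)→(s1,_,R)
state=s1 head=2 tape=__[_]1___   (s1,_)→(s0,#,R)
state=s0 head=3 tape=__#[1]___   (s0,1)→(s1,_,R)
state=s1 head=4 tape=__#_[_]__   (s1,_)→(s0,#,R)
state=s0 head=5 tape=__#_#[_]_   (s0,_)→(s2,#,R)
state=s2 head=6 tape=__#_##[_]   (s2,_)→(sH,_,L)
state=sH head=5 tape=__#_#[#]_
The non-blank tape span at halt is #_##.

#_##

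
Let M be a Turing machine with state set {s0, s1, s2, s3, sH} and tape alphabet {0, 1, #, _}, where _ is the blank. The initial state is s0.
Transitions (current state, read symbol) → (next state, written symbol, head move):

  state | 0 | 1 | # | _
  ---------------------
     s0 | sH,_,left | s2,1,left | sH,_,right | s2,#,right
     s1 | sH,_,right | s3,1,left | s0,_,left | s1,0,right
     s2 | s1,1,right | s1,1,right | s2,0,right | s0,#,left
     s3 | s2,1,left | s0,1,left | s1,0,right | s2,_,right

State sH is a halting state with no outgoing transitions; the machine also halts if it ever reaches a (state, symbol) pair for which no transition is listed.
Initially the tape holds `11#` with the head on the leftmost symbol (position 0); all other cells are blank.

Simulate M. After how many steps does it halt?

8

s0 | __[1]1#   read 1 → write 1, move left, go to s2
s2 | _[_]11#   read _ → write #, move left, go to s0
s0 | [_]#11#   read _ → write #, move right, go to s2
s2 | #[#]11#   read # → write 0, move right, go to s2
s2 | #0[1]1#   read 1 → write 1, move right, go to s1
s1 | #01[1]#   read 1 → write 1, move left, go to s3
s3 | #0[1]1#   read 1 → write 1, move left, go to s0
s0 | #[0]11#   read 0 → write _, move left, go to sH
sH | [#]_11#
M halts after 8 transitions.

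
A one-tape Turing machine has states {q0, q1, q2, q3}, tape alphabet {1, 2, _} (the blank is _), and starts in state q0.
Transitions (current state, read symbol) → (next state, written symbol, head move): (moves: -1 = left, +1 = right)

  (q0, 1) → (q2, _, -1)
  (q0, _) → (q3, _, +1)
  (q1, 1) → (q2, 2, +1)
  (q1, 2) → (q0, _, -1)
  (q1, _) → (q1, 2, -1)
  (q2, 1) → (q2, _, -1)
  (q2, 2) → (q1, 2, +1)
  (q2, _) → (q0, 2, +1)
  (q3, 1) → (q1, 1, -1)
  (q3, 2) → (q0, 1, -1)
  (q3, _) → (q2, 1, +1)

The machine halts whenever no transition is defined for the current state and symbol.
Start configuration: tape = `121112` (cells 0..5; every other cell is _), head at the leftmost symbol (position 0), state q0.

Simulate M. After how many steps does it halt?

state=q0 head=0 tape=__[1]21112   (q0,1)→(q2,_,-1)
state=q2 head=-1 tape=_[_]_21112   (q2,_)→(q0,2,+1)
state=q0 head=0 tape=_2[_]21112   (q0,_)→(q3,_,+1)
state=q3 head=1 tape=_2_[2]1112   (q3,2)→(q0,1,-1)
state=q0 head=0 tape=_2[_]11112   (q0,_)→(q3,_,+1)
state=q3 head=1 tape=_2_[1]1112   (q3,1)→(q1,1,-1)
state=q1 head=0 tape=_2[_]11112   (q1,_)→(q1,2,-1)
state=q1 head=-1 tape=_[2]211112   (q1,2)→(q0,_,-1)
state=q0 head=-2 tape=[_]_211112   (q0,_)→(q3,_,+1)
state=q3 head=-1 tape=_[_]211112   (q3,_)→(q2,1,+1)
state=q2 head=0 tape=_1[2]11112   (q2,2)→(q1,2,+1)
state=q1 head=1 tape=_12[1]1112   (q1,1)→(q2,2,+1)
state=q2 head=2 tape=_122[1]112   (q2,1)→(q2,_,-1)
state=q2 head=1 tape=_12[2]_112   (q2,2)→(q1,2,+1)
state=q1 head=2 tape=_122[_]112   (q1,_)→(q1,2,-1)
state=q1 head=1 tape=_12[2]2112   (q1,2)→(q0,_,-1)
state=q0 head=0 tape=_1[2]_2112
M halts after 16 transitions.

16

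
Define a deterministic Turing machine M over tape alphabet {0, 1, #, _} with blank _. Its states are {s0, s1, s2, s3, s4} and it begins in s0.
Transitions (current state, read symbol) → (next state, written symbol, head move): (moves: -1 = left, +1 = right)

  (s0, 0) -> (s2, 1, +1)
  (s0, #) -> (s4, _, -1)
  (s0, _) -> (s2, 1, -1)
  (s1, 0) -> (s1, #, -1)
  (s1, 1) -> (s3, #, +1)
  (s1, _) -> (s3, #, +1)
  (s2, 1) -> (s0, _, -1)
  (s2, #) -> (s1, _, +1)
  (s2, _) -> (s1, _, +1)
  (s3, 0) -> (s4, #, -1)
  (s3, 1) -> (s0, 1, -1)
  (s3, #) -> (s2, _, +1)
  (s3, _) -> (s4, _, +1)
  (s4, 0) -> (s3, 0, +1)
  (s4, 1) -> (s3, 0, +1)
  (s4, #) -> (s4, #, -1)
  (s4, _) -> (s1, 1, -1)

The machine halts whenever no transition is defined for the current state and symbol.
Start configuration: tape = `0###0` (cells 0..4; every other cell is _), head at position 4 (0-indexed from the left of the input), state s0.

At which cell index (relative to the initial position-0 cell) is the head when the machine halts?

3

state=s0 head=4 tape=0###[0]____   (s0,0)→(s2,1,+1)
state=s2 head=5 tape=0###1[_]___   (s2,_)→(s1,_,+1)
state=s1 head=6 tape=0###1_[_]__   (s1,_)→(s3,#,+1)
state=s3 head=7 tape=0###1_#[_]_   (s3,_)→(s4,_,+1)
state=s4 head=8 tape=0###1_#_[_]   (s4,_)→(s1,1,-1)
state=s1 head=7 tape=0###1_#[_]1   (s1,_)→(s3,#,+1)
state=s3 head=8 tape=0###1_##[1]   (s3,1)→(s0,1,-1)
state=s0 head=7 tape=0###1_#[#]1   (s0,#)→(s4,_,-1)
state=s4 head=6 tape=0###1_[#]_1   (s4,#)→(s4,#,-1)
state=s4 head=5 tape=0###1[_]#_1   (s4,_)→(s1,1,-1)
state=s1 head=4 tape=0###[1]1#_1   (s1,1)→(s3,#,+1)
state=s3 head=5 tape=0####[1]#_1   (s3,1)→(s0,1,-1)
state=s0 head=4 tape=0###[#]1#_1   (s0,#)→(s4,_,-1)
state=s4 head=3 tape=0##[#]_1#_1   (s4,#)→(s4,#,-1)
state=s4 head=2 tape=0#[#]#_1#_1   (s4,#)→(s4,#,-1)
state=s4 head=1 tape=0[#]##_1#_1   (s4,#)→(s4,#,-1)
state=s4 head=0 tape=[0]###_1#_1   (s4,0)→(s3,0,+1)
state=s3 head=1 tape=0[#]##_1#_1   (s3,#)→(s2,_,+1)
state=s2 head=2 tape=0_[#]#_1#_1   (s2,#)→(s1,_,+1)
state=s1 head=3 tape=0__[#]_1#_1
At halt the head is at cell 3.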